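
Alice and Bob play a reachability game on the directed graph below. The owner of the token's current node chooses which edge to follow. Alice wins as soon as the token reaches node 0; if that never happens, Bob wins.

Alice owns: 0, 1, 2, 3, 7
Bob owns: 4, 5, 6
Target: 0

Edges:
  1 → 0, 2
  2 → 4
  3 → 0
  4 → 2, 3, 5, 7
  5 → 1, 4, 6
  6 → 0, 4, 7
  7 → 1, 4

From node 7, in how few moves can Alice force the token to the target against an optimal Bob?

2

A0 = {0}
A1: add {1, 3} — 1 (Alice) has 1→0; 3 (Alice) has 3→0.
A2: add {7} — 7 (Alice) has 7→1.
A3 = A2; e.g. 2 (Alice) has no edge into A2. Fixed point.
7 enters the attractor at level 2, so Alice can force the target in 2 moves from there.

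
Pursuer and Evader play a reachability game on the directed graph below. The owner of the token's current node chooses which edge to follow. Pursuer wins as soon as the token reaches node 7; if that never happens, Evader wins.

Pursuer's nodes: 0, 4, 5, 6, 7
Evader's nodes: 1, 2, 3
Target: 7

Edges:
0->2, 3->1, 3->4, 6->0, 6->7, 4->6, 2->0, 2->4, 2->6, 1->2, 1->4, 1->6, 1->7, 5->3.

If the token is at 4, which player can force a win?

Pursuer

A0 = {7}
A1: add {6} — 6 (Pursuer) has 6→7.
A2: add {4} — 4 (Pursuer) has 4→6.
A3 = A2; e.g. 0 (Pursuer) has no edge into A2. Fixed point.
4 ∈ A2, so Pursuer can force the target.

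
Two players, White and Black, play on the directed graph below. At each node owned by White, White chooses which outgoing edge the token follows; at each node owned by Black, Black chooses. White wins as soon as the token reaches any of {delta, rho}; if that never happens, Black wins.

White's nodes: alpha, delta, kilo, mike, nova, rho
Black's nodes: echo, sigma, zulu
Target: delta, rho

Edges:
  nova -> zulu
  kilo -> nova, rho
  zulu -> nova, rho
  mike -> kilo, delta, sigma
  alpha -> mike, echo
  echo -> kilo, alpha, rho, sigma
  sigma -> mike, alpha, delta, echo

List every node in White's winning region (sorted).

A0 = {delta, rho}
A1: add {kilo, mike} — kilo (White) has kilo→rho; mike (White) has mike→delta.
A2: add {alpha} — alpha (White) has alpha→mike.
A3 = A2; e.g. nova (White) has no edge into A2. Fixed point.
White's winning region = {alpha, delta, kilo, mike, rho}.

alpha, delta, kilo, mike, rho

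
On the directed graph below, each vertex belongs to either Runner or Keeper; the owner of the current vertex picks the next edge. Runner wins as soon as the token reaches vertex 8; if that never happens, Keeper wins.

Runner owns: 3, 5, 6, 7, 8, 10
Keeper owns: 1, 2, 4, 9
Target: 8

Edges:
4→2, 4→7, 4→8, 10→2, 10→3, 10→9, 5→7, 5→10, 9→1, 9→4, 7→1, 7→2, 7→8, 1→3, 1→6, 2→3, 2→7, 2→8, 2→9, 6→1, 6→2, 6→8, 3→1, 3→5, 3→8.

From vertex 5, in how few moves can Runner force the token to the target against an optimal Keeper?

A0 = {8}
A1: add {3, 6, 7} — 3 (Runner) has 3→8; 6 (Runner) has 6→8; 7 (Runner) has 7→8.
A2: add {1, 5, 10} — 1 (Keeper): all of {3, 6} already in; 5 (Runner) has 5→7; 10 (Runner) has 10→3.
A3 = A2; e.g. 2 (Keeper) can still go to 9. Fixed point.
5 enters the attractor at level 2, so Runner can force the target in 2 moves from there.

2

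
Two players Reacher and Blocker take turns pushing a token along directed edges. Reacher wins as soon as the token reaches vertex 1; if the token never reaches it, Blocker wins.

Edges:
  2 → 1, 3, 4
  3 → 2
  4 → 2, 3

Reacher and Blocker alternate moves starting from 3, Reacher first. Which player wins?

Blocker

Track states (vertex, player-to-move).
A0 = {(1,Reacher), (1,Blocker)}
A1: add {(2,Reacher)}.
A2: add {(3,Blocker)}.
A3: add {(4,Reacher)}.
A4 = A3; e.g. (2,Blocker) stays out. (3,Reacher) never enters ⇒ Blocker avoids the target.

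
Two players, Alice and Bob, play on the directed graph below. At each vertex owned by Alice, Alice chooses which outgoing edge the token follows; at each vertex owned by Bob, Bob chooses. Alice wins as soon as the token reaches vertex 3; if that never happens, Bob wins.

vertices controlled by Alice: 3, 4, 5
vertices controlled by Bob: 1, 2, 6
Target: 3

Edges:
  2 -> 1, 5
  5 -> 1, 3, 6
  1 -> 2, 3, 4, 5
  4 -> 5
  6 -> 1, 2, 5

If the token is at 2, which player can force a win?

Bob

A0 = {3}
A1: add {5} — 5 (Alice) has 5→3.
A2: add {4} — 4 (Alice) has 4→5.
A3 = A2; e.g. 1 (Bob) can still go to 2. Fixed point.
2 never enters the attractor, so Bob can avoid the target forever.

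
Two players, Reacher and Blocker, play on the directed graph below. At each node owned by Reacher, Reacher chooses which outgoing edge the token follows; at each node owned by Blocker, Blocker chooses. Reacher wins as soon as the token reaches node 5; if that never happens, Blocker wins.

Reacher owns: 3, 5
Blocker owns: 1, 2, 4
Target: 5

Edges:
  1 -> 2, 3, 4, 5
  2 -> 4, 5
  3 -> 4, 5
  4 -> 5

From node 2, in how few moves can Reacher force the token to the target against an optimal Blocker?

2

A0 = {5}
A1: add {3, 4} — 3 (Reacher) has 3→5; 4 (Blocker): all of {5} already in.
A2: add {2} — 2 (Blocker): all of {4, 5} already in.
2 enters the attractor at level 2, so Reacher can force the target in 2 moves from there.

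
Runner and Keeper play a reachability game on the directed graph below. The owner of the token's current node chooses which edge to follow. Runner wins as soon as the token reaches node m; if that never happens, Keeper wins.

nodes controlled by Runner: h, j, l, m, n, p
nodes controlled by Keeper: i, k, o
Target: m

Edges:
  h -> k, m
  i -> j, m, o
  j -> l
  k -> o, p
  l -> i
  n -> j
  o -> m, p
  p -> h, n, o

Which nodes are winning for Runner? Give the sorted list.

A0 = {m}
A1: add {h} — h (Runner) has h→m.
A2: add {p} — p (Runner) has p→h.
A3: add {o} — o (Keeper): all of {m, p} already in.
A4: add {k} — k (Keeper): all of {o, p} already in.
A5 = A4; e.g. i (Keeper) can still go to j. Fixed point.
Runner's winning region = {h, k, m, o, p}.

h, k, m, o, p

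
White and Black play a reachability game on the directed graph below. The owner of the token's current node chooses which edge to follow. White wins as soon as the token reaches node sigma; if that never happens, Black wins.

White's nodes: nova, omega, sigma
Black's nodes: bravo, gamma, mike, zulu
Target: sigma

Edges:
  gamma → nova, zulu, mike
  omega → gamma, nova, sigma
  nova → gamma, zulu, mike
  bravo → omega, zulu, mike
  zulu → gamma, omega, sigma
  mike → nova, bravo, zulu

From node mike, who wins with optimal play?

Black

A0 = {sigma}
A1: add {omega} — omega (White) has omega→sigma.
A2 = A1; e.g. gamma (Black) can still go to nova. Fixed point.
mike never enters the attractor, so Black can avoid the target forever.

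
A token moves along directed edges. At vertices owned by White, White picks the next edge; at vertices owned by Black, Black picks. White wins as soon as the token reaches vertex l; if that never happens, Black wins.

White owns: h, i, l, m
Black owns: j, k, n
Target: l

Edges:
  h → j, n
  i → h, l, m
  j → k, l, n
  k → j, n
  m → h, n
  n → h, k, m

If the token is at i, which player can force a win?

A0 = {l}
A1: add {i} — i (White) has i→l.
A2 = A1; e.g. h (White) has no edge into A1. Fixed point.
i ∈ A1, so White can force the target.

White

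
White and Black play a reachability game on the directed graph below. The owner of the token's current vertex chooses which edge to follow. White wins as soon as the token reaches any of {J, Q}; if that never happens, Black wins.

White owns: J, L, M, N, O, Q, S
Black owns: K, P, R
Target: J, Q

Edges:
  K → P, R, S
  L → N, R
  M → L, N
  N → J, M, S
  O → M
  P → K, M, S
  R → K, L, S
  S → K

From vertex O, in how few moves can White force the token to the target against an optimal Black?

A0 = {J, Q}
A1: add {N} — N (White) has N→J.
A2: add {L, M} — L (White) has L→N; M (White) has M→N.
A3: add {O} — O (White) has O→M.
A4 = A3; e.g. K (Black) can still go to P. Fixed point.
O enters the attractor at level 3, so White can force the target in 3 moves from there.

3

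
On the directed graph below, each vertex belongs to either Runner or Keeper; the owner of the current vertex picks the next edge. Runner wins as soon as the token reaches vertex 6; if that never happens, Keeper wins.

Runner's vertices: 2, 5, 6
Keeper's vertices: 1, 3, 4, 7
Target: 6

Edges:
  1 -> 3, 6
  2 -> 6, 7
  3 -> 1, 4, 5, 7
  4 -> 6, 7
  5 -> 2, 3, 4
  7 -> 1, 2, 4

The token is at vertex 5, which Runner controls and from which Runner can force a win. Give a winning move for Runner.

A0 = {6}
A1: add {2} — 2 (Runner) has 2→6.
A2: add {5} — 5 (Runner) has 5→2.
A3 = A2; e.g. 1 (Keeper) can still go to 3. Fixed point.
From 5, successor 2 is in the attractor (rank 1); the other successors 3, 4 are not.

2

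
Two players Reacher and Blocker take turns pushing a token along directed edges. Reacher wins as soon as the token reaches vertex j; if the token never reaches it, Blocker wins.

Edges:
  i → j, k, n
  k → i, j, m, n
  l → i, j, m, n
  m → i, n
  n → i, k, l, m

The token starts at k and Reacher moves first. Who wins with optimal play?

Track states (vertex, player-to-move).
A0 = {(j,Reacher), (j,Blocker)}
A1: add {(i,Reacher), (k,Reacher), (l,Reacher)}.
(k,Reacher) ∈ A1 ⇒ Reacher forces the target.

Reacher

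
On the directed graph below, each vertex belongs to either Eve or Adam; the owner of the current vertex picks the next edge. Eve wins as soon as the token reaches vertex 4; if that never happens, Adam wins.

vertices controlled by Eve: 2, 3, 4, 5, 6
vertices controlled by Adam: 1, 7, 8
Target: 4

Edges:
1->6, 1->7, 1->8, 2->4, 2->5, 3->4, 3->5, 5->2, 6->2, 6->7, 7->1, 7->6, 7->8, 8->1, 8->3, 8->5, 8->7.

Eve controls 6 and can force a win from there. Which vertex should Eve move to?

A0 = {4}
A1: add {2, 3} — 2 (Eve) has 2→4; 3 (Eve) has 3→4.
A2: add {5, 6} — 5 (Eve) has 5→2; 6 (Eve) has 6→2.
A3 = A2; e.g. 1 (Adam) can still go to 7. Fixed point.
From 6, successor 2 is in the attractor (rank 1); the other successor 7 is not.

2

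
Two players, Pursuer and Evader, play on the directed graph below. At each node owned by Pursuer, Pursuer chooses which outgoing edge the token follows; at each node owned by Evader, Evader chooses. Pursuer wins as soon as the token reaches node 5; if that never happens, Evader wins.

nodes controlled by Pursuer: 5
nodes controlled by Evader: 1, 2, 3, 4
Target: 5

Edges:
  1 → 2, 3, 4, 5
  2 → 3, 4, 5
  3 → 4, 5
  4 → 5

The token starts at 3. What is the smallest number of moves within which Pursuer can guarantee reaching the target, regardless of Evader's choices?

2

A0 = {5}
A1: add {4} — 4 (Evader): all of {5} already in.
A2: add {3} — 3 (Evader): all of {4, 5} already in.
3 enters the attractor at level 2, so Pursuer can force the target in 2 moves from there.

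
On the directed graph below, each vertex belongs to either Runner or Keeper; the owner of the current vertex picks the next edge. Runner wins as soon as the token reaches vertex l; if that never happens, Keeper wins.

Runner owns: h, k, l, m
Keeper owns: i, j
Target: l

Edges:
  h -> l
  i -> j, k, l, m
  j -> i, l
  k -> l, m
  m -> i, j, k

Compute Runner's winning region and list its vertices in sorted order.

h, k, l, m

A0 = {l}
A1: add {h, k} — h (Runner) has h→l; k (Runner) has k→l.
A2: add {m} — m (Runner) has m→k.
A3 = A2; e.g. i (Keeper) can still go to j. Fixed point.
Runner's winning region = {h, k, l, m}.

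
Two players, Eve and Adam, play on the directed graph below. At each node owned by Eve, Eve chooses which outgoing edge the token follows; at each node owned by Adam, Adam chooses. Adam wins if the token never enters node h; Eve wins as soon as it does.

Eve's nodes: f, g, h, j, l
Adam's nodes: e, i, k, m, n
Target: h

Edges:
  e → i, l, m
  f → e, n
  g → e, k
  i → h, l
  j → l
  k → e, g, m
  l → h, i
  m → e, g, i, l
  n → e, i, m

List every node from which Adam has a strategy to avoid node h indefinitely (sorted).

A0 = {h}
A1: add {l} — l (Eve) has l→h.
A2: add {i, j} — i (Adam): all of {h, l} already in; j (Eve) has j→l.
A3 = A2; e.g. e (Adam) can still go to m. Fixed point.
Eve's attractor = {h, i, j, l}; Adam avoids the target exactly from the complement.

e, f, g, k, m, n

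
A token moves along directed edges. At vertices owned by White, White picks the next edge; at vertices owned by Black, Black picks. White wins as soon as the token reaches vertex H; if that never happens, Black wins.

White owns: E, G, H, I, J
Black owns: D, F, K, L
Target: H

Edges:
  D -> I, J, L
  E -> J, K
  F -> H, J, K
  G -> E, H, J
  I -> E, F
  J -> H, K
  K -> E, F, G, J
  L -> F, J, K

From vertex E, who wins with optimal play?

White

A0 = {H}
A1: add {G, J} — G (White) has G→H; J (White) has J→H.
A2: add {E} — E (White) has E→J.
E ∈ A2, so White can force the target.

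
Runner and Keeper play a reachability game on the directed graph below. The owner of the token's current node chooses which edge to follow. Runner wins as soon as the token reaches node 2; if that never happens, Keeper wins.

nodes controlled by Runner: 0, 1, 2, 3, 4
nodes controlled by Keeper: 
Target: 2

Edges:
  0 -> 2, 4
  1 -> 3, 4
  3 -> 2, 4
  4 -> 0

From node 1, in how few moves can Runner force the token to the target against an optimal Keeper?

2

A0 = {2}
A1: add {0, 3} — 0 (Runner) has 0→2; 3 (Runner) has 3→2.
A2: add {1, 4} — 1 (Runner) has 1→3; 4 (Runner) has 4→0.
A2 = all vertices. Fixed point.
1 enters the attractor at level 2, so Runner can force the target in 2 moves from there.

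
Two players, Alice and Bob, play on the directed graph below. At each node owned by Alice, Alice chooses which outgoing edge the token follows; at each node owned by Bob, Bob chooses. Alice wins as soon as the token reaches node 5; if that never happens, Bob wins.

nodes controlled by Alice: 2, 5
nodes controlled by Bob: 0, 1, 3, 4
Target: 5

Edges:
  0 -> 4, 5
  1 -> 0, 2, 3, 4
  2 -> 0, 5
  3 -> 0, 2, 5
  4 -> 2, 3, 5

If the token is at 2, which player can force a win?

A0 = {5}
A1: add {2} — 2 (Alice) has 2→5.
A2 = A1; e.g. 0 (Bob) can still go to 4. Fixed point.
2 ∈ A1, so Alice can force the target.

Alice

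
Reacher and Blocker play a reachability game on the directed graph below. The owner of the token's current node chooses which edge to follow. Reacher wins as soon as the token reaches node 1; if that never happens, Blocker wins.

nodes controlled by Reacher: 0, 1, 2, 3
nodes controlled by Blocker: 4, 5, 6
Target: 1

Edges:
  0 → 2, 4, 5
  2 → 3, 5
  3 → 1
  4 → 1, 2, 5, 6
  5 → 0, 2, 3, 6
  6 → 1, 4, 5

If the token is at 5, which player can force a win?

Blocker

A0 = {1}
A1: add {3} — 3 (Reacher) has 3→1.
A2: add {2} — 2 (Reacher) has 2→3.
A3: add {0} — 0 (Reacher) has 0→2.
A4 = A3; e.g. 4 (Blocker) can still go to 5. Fixed point.
5 never enters the attractor, so Blocker can avoid the target forever.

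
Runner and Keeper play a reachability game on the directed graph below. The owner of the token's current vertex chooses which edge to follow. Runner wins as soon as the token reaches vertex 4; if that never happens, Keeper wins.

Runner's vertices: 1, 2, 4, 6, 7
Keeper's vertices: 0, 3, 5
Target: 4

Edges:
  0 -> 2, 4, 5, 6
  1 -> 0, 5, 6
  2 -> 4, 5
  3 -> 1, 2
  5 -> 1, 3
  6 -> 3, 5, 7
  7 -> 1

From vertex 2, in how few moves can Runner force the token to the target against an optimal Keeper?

1

A0 = {4}
A1: add {2} — 2 (Runner) has 2→4.
A2 = A1; e.g. 0 (Keeper) can still go to 5. Fixed point.
2 enters the attractor at level 1, so Runner can force the target in 1 move from there.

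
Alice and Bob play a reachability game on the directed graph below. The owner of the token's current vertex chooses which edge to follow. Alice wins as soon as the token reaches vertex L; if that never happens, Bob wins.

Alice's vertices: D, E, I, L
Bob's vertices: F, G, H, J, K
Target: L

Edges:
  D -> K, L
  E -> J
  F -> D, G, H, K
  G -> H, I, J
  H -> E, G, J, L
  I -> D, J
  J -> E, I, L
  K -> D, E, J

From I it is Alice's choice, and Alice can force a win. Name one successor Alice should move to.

A0 = {L}
A1: add {D} — D (Alice) has D→L.
A2: add {I} — I (Alice) has I→D.
A3 = A2; e.g. E (Alice) has no edge into A2. Fixed point.
From I, successor D is in the attractor (rank 1); the other successor J is not.

D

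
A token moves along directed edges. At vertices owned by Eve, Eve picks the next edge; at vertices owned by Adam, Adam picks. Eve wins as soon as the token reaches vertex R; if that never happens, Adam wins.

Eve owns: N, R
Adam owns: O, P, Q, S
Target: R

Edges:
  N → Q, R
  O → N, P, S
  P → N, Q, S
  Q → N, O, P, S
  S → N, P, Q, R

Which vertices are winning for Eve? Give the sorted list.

A0 = {R}
A1: add {N} — N (Eve) has N→R.
A2 = A1; e.g. O (Adam) can still go to P. Fixed point.
Eve's winning region = {N, R}.

N, R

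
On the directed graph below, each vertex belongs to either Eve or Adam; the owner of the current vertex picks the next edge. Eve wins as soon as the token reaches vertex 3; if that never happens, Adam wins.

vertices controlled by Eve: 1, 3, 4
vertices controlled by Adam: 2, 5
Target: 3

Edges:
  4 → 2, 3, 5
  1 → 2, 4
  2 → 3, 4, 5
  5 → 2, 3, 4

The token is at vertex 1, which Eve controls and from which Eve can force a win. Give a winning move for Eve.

A0 = {3}
A1: add {4} — 4 (Eve) has 4→3.
A2: add {1} — 1 (Eve) has 1→4.
A3 = A2; e.g. 2 (Adam) can still go to 5. Fixed point.
From 1, successor 4 is in the attractor (rank 1); the other successor 2 is not.

4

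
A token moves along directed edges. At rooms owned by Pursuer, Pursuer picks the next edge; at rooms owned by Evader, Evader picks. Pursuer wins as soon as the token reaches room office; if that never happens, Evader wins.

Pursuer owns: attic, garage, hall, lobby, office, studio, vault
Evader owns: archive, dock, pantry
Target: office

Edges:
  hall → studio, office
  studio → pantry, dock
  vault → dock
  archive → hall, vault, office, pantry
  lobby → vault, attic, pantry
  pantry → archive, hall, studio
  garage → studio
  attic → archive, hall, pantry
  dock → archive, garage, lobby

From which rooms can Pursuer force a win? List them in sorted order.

A0 = {office}
A1: add {hall} — hall (Pursuer) has hall→office.
A2: add {attic} — attic (Pursuer) has attic→hall.
A3: add {lobby} — lobby (Pursuer) has lobby→attic.
A4 = A3; e.g. archive (Evader) can still go to vault. Fixed point.
Pursuer's winning region = {attic, hall, lobby, office}.

attic, hall, lobby, office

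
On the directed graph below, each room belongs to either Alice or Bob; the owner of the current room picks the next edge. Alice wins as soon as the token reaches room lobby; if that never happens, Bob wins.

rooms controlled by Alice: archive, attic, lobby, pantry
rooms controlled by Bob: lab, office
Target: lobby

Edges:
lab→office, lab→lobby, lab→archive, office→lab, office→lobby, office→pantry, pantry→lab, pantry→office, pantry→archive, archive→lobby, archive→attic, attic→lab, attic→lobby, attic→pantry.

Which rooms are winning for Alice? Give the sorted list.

A0 = {lobby}
A1: add {archive, attic} — archive (Alice) has archive→lobby; attic (Alice) has attic→lobby.
A2: add {pantry} — pantry (Alice) has pantry→archive.
A3 = A2; e.g. lab (Bob) can still go to office. Fixed point.
Alice's winning region = {archive, attic, lobby, pantry}.

archive, attic, lobby, pantry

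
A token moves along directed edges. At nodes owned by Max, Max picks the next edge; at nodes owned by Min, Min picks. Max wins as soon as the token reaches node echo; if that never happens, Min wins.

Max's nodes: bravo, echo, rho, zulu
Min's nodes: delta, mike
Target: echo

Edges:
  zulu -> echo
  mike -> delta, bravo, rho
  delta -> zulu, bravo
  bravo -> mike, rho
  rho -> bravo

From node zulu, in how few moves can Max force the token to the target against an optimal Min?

A0 = {echo}
A1: add {zulu} — zulu (Max) has zulu→echo.
A2 = A1; e.g. mike (Min) can still go to delta. Fixed point.
zulu enters the attractor at level 1, so Max can force the target in 1 move from there.

1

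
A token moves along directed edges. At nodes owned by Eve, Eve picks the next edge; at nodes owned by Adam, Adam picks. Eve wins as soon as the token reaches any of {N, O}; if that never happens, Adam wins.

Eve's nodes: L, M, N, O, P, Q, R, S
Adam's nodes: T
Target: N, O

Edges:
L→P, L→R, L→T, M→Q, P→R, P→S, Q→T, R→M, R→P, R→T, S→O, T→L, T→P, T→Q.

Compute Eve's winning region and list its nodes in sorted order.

A0 = {N, O}
A1: add {S} — S (Eve) has S→O.
A2: add {P} — P (Eve) has P→S.
A3: add {L, R} — L (Eve) has L→P; R (Eve) has R→P.
A4 = A3; e.g. M (Eve) has no edge into A3. Fixed point.
Eve's winning region = {L, N, O, P, R, S}.

L, N, O, P, R, S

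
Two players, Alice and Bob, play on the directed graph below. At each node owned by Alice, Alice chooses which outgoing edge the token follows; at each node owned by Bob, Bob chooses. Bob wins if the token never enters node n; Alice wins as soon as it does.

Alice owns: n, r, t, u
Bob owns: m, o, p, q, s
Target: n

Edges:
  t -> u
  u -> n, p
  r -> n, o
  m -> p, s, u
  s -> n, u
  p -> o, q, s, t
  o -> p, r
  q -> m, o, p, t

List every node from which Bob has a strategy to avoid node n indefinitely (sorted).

A0 = {n}
A1: add {r, u} — r (Alice) has r→n; u (Alice) has u→n.
A2: add {s, t} — s (Bob): all of {n, u} already in; t (Alice) has t→u.
A3 = A2; e.g. m (Bob) can still go to p. Fixed point.
Alice's attractor = {n, r, s, t, u}; Bob avoids the target exactly from the complement.

m, o, p, q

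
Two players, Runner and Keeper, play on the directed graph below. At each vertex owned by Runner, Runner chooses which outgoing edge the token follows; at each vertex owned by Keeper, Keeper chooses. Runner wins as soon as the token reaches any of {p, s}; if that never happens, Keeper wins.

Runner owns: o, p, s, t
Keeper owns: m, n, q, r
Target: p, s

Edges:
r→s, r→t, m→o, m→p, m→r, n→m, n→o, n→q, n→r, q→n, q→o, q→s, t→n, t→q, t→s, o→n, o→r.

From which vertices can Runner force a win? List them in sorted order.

A0 = {p, s}
A1: add {t} — t (Runner) has t→s.
A2: add {r} — r (Keeper): all of {s, t} already in.
A3: add {o} — o (Runner) has o→r.
A4: add {m} — m (Keeper): all of {o, p, r} already in.
A5 = A4; e.g. n (Keeper) can still go to q. Fixed point.
Runner's winning region = {m, o, p, r, s, t}.

m, o, p, r, s, t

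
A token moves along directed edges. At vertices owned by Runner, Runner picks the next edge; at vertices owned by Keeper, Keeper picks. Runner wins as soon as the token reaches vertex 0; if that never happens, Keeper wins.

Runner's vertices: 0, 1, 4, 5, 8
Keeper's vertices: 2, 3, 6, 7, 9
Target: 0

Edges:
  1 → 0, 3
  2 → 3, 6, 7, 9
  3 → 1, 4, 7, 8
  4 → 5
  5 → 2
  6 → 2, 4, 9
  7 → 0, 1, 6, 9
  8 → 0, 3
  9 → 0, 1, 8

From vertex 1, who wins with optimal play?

A0 = {0}
A1: add {1, 8} — 1 (Runner) has 1→0; 8 (Runner) has 8→0.
1 ∈ A1, so Runner can force the target.

Runner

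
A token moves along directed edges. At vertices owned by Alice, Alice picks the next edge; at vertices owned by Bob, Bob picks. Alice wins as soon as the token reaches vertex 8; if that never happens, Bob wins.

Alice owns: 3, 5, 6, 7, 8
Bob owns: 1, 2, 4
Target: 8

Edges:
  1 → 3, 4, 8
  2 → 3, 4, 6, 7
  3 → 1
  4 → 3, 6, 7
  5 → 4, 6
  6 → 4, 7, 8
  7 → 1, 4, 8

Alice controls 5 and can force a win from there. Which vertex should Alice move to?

A0 = {8}
A1: add {6, 7} — 6 (Alice) has 6→8; 7 (Alice) has 7→8.
A2: add {5} — 5 (Alice) has 5→6.
A3 = A2; e.g. 1 (Bob) can still go to 3. Fixed point.
From 5, successor 6 is in the attractor (rank 1); the other successor 4 is not.

6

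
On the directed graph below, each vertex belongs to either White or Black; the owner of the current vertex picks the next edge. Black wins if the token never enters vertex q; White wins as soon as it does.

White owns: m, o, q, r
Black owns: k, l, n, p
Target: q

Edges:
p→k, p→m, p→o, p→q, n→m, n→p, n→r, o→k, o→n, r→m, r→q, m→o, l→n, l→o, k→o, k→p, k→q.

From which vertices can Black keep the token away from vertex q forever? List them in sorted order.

A0 = {q}
A1: add {r} — r (White) has r→q.
A2 = A1; e.g. k (Black) can still go to o. Fixed point.
White's attractor = {q, r}; Black avoids the target exactly from the complement.

k, l, m, n, o, p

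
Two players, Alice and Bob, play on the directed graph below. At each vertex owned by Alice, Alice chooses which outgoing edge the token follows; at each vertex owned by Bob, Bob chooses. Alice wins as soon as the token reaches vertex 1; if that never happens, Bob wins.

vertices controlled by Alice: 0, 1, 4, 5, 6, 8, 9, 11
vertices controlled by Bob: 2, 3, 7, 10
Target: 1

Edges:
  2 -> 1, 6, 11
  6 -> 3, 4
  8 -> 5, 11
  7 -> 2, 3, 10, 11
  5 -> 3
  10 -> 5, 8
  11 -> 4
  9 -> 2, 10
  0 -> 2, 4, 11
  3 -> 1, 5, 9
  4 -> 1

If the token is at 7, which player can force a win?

A0 = {1}
A1: add {4} — 4 (Alice) has 4→1.
A2: add {0, 6, 11} — 0 (Alice) has 0→4; 6 (Alice) has 6→4; 11 (Alice) has 11→4.
A3: add {2, 8} — 2 (Bob): all of {1, 6, 11} already in; 8 (Alice) has 8→11.
A4: add {9} — 9 (Alice) has 9→2.
A5 = A4; e.g. 3 (Bob) can still go to 5. Fixed point.
7 never enters the attractor, so Bob can avoid the target forever.

Bob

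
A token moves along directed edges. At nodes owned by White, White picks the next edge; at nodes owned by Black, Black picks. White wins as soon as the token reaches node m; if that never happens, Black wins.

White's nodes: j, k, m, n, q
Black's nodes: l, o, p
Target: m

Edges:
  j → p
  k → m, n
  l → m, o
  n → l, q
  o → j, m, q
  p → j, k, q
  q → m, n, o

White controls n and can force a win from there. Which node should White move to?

q

A0 = {m}
A1: add {k, q} — k (White) has k→m; q (White) has q→m.
A2: add {n} — n (White) has n→q.
A3 = A2; e.g. j (White) has no edge into A2. Fixed point.
From n, successor q is in the attractor (rank 1); the other successor l is not.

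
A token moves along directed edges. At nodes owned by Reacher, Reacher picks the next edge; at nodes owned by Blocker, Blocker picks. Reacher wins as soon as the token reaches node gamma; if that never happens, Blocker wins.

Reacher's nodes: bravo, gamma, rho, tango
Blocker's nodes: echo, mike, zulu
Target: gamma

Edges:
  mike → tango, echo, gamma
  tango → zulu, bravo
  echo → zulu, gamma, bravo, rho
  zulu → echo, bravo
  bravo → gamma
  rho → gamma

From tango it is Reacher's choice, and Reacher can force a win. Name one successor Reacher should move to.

A0 = {gamma}
A1: add {bravo, rho} — bravo (Reacher) has bravo→gamma; rho (Reacher) has rho→gamma.
A2: add {tango} — tango (Reacher) has tango→bravo.
A3 = A2; e.g. mike (Blocker) can still go to echo. Fixed point.
From tango, successor bravo is in the attractor (rank 1); the other successor zulu is not.

bravo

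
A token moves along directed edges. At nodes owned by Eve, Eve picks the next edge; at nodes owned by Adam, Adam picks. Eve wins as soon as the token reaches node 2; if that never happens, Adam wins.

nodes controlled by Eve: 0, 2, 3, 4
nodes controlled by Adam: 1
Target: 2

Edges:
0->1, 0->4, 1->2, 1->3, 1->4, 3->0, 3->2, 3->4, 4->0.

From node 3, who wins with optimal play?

Eve

A0 = {2}
A1: add {3} — 3 (Eve) has 3→2.
A2 = A1; e.g. 0 (Eve) has no edge into A1. Fixed point.
3 ∈ A1, so Eve can force the target.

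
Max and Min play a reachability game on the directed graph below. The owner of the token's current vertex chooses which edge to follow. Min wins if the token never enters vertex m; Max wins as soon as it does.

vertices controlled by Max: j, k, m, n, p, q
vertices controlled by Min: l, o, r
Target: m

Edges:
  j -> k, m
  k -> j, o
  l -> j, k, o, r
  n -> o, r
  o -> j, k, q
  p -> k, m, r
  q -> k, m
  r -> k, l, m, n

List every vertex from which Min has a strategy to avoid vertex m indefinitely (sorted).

l, r

A0 = {m}
A1: add {j, p, q} — j (Max) has j→m; p (Max) has p→m; q (Max) has q→m.
A2: add {k} — k (Max) has k→j.
A3: add {o} — o (Min): all of {j, k, q} already in.
A4: add {n} — n (Max) has n→o.
A5 = A4; e.g. l (Min) can still go to r. Fixed point.
Max's attractor = {j, k, m, n, o, p, q}; Min avoids the target exactly from the complement.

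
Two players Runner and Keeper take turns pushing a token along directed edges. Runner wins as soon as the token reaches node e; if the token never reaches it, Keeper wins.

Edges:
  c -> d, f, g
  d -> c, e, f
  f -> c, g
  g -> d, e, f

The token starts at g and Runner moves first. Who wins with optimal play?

Track states (vertex, player-to-move).
A0 = {(e,Runner), (e,Keeper)}
A1: add {(d,Runner), (g,Runner)}.
(g,Runner) ∈ A1 ⇒ Runner forces the target.

Runner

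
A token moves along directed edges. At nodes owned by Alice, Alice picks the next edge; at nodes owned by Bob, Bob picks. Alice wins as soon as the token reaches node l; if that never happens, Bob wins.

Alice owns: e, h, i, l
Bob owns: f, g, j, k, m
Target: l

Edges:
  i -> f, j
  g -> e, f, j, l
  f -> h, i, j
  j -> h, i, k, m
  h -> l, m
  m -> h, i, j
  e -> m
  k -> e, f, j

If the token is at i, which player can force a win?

Bob

A0 = {l}
A1: add {h} — h (Alice) has h→l.
A2 = A1; e.g. e (Alice) has no edge into A1. Fixed point.
i never enters the attractor, so Bob can avoid the target forever.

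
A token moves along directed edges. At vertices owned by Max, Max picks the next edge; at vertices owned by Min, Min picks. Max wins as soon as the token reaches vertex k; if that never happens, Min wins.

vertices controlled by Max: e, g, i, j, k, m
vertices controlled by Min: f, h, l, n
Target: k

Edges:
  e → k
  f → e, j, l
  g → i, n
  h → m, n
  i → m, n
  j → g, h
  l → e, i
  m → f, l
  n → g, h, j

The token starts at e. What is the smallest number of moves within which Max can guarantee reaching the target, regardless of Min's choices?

A0 = {k}
A1: add {e} — e (Max) has e→k.
A2 = A1; e.g. f (Min) can still go to j. Fixed point.
e enters the attractor at level 1, so Max can force the target in 1 move from there.

1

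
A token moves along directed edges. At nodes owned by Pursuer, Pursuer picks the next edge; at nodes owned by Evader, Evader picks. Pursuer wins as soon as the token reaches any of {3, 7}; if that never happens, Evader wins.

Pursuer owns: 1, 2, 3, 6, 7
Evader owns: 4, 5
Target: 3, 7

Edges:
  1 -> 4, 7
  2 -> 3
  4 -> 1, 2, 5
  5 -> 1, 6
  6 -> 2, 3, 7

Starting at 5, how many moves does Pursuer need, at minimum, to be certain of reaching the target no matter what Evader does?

2

A0 = {3, 7}
A1: add {1, 2, 6} — 1 (Pursuer) has 1→7; 2 (Pursuer) has 2→3; 6 (Pursuer) has 6→3.
A2: add {5} — 5 (Evader): all of {1, 6} already in.
5 enters the attractor at level 2, so Pursuer can force the target in 2 moves from there.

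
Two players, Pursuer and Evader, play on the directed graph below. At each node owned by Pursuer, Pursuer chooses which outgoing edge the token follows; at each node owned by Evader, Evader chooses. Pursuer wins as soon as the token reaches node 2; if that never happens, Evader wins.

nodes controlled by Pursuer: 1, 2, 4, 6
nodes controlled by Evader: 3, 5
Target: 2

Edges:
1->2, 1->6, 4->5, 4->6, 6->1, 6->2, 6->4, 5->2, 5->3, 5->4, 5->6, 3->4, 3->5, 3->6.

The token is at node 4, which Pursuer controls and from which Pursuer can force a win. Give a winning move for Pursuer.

6

A0 = {2}
A1: add {1, 6} — 1 (Pursuer) has 1→2; 6 (Pursuer) has 6→2.
A2: add {4} — 4 (Pursuer) has 4→6.
A3 = A2; e.g. 3 (Evader) can still go to 5. Fixed point.
From 4, successor 6 is in the attractor (rank 1); the other successor 5 is not.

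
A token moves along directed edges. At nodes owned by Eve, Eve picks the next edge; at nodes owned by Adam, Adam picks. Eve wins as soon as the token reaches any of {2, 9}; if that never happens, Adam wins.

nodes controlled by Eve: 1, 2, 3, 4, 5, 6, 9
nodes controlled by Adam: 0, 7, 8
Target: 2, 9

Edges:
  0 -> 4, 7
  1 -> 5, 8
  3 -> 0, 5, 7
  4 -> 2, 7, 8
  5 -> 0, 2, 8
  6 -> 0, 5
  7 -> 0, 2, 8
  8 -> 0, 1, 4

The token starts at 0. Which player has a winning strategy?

Adam

A0 = {2, 9}
A1: add {4, 5} — 4 (Eve) has 4→2; 5 (Eve) has 5→2.
A2: add {1, 3, 6} — 1 (Eve) has 1→5; 3 (Eve) has 3→5; 6 (Eve) has 6→5.
A3 = A2; e.g. 0 (Adam) can still go to 7. Fixed point.
0 never enters the attractor, so Adam can avoid the target forever.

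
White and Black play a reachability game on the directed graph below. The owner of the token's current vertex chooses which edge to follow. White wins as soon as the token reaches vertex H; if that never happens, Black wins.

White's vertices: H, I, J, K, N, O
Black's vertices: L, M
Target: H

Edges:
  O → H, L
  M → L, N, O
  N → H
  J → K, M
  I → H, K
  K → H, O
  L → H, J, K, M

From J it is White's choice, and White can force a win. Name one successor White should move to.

A0 = {H}
A1: add {I, K, N, O} — I (White) has I→H; K (White) has K→H; N (White) has N→H; O (White) has O→H.
A2: add {J} — J (White) has J→K.
A3 = A2; e.g. L (Black) can still go to M. Fixed point.
From J, successor K is in the attractor (rank 1); the other successor M is not.

K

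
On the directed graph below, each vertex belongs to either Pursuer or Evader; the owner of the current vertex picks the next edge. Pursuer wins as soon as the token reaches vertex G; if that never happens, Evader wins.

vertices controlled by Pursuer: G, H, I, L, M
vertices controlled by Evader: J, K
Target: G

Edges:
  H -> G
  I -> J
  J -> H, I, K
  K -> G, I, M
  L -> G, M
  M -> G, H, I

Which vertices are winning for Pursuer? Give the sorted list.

G, H, L, M

A0 = {G}
A1: add {H, L, M} — H (Pursuer) has H→G; L (Pursuer) has L→G; M (Pursuer) has M→G.
A2 = A1; e.g. I (Pursuer) has no edge into A1. Fixed point.
Pursuer's winning region = {G, H, L, M}.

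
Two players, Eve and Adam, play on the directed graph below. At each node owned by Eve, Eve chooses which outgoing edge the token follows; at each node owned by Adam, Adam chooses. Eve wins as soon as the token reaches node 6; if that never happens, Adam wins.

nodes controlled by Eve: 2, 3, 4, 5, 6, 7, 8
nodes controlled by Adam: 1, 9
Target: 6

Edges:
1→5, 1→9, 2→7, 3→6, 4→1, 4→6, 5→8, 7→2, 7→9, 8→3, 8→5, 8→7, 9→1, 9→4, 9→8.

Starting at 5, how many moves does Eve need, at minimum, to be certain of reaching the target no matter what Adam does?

3

A0 = {6}
A1: add {3, 4} — 3 (Eve) has 3→6; 4 (Eve) has 4→6.
A2: add {8} — 8 (Eve) has 8→3.
A3: add {5} — 5 (Eve) has 5→8.
A4 = A3; e.g. 1 (Adam) can still go to 9. Fixed point.
5 enters the attractor at level 3, so Eve can force the target in 3 moves from there.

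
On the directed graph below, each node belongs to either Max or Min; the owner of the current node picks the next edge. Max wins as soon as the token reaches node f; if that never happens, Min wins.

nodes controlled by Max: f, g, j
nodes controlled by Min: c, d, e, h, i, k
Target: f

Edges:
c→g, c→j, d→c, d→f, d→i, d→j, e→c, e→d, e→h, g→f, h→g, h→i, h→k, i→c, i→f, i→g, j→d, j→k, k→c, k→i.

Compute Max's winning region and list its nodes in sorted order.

A0 = {f}
A1: add {g} — g (Max) has g→f.
A2 = A1; e.g. c (Min) can still go to j. Fixed point.
Max's winning region = {f, g}.

f, g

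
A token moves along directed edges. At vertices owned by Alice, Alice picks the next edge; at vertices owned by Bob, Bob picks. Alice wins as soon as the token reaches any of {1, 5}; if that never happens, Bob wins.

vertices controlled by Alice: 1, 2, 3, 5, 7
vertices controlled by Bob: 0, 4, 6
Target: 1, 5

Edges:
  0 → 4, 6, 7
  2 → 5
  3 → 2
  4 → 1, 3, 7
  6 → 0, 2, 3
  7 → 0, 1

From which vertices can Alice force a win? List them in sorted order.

1, 2, 3, 4, 5, 7

A0 = {1, 5}
A1: add {2, 7} — 2 (Alice) has 2→5; 7 (Alice) has 7→1.
A2: add {3} — 3 (Alice) has 3→2.
A3: add {4} — 4 (Bob): all of {1, 3, 7} already in.
A4 = A3; e.g. 0 (Bob) can still go to 6. Fixed point.
Alice's winning region = {1, 2, 3, 4, 5, 7}.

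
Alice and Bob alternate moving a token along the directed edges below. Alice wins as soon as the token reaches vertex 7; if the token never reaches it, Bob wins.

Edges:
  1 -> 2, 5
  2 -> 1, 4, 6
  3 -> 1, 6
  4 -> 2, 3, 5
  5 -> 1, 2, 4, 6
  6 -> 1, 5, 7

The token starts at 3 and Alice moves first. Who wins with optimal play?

Track states (vertex, player-to-move).
A0 = {(7,Alice), (7,Bob)}
A1: add {(6,Alice)}.
A2 = A1; e.g. (1,Alice) stays out. (3,Alice) never enters ⇒ Bob avoids the target.

Bob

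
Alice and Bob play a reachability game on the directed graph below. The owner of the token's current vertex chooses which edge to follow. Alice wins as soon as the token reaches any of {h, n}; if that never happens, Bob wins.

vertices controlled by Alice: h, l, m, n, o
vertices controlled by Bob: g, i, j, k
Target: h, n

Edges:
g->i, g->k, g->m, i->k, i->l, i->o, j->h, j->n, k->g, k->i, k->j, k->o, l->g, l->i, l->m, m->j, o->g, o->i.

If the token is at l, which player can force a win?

A0 = {h, n}
A1: add {j} — j (Bob): all of {h, n} already in.
A2: add {m} — m (Alice) has m→j.
A3: add {l} — l (Alice) has l→m.
A4 = A3; e.g. g (Bob) can still go to i. Fixed point.
l ∈ A3, so Alice can force the target.

Alice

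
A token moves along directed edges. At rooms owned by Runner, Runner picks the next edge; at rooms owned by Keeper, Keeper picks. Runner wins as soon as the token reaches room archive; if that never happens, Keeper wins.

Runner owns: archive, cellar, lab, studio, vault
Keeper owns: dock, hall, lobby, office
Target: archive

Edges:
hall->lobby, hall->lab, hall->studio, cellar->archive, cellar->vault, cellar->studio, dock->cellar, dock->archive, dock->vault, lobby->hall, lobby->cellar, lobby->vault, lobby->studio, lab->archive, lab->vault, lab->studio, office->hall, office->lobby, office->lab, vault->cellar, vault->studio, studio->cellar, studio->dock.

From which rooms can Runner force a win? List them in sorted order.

A0 = {archive}
A1: add {cellar, lab} — cellar (Runner) has cellar→archive; lab (Runner) has lab→archive.
A2: add {studio, vault} — vault (Runner) has vault→cellar; studio (Runner) has studio→cellar.
A3: add {dock} — dock (Keeper): all of {cellar, archive, vault} already in.
A4 = A3; e.g. hall (Keeper) can still go to lobby. Fixed point.
Runner's winning region = {archive, cellar, dock, lab, studio, vault}.

archive, cellar, dock, lab, studio, vault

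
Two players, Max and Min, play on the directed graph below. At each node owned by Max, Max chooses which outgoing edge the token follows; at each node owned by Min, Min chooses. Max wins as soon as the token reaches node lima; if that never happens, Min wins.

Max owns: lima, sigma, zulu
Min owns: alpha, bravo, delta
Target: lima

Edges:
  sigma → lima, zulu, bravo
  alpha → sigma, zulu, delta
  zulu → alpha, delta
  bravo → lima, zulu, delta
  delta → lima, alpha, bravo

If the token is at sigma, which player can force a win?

Max

A0 = {lima}
A1: add {sigma} — sigma (Max) has sigma→lima.
A2 = A1; e.g. alpha (Min) can still go to zulu. Fixed point.
sigma ∈ A1, so Max can force the target.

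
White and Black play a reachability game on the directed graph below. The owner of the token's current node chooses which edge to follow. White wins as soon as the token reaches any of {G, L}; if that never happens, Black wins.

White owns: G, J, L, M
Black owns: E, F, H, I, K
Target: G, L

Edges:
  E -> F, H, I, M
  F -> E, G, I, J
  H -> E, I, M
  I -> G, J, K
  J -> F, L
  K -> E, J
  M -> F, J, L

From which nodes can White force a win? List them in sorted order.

G, J, L, M

A0 = {G, L}
A1: add {J, M} — J (White) has J→L; M (White) has M→L.
A2 = A1; e.g. E (Black) can still go to F. Fixed point.
White's winning region = {G, J, L, M}.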